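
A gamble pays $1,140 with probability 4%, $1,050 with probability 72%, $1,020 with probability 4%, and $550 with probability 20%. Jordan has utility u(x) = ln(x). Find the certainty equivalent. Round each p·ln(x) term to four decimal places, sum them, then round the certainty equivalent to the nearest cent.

$924.64

E[u] = 0.04·ln(1140) + 0.72·ln(1050) + 0.04·ln(1020) + 0.2·ln(550) = 0.2816 + 5.0087 + 0.2771 + 1.2620 = 6.8294
CE = e^6.8294 ≈ 924.64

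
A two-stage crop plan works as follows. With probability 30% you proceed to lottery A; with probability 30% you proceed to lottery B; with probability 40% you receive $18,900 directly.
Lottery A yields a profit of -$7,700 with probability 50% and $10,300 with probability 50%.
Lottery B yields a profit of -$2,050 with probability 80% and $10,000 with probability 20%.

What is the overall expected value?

$8,058

EV(A) = 0.5 × (-7700) + 0.5 × 10300 = -3850 + 5150 = 1300
EV(B) = 0.8 × (-2050) + 0.2 × 10000 = -1640 + 2000 = 360
Branch C: 18900 (certain)
Overall = 0.3 × 1300 + 0.3 × 360 + 0.4 × 18900 = 390 + 108 + 7560 = 8058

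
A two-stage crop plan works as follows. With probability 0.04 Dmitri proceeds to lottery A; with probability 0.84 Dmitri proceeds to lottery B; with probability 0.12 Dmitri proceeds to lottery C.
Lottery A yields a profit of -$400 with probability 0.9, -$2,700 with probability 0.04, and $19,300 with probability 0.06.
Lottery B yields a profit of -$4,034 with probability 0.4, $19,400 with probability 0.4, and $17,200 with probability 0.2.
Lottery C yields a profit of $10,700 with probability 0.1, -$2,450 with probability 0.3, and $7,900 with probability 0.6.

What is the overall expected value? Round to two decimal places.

EV(A) = 0.9 × (-400) + 0.04 × (-2700) + 0.06 × 19300 = -360 − 108 + 1158 = 690
EV(B) = 0.4 × (-4034) + 0.4 × 19400 + 0.2 × 17200 = -1613.6 + 7760 + 3440 = 9586.4
EV(C) = 0.1 × 10700 + 0.3 × (-2450) + 0.6 × 7900 = 1070 − 735 + 4740 = 5075
Overall = 0.04 × 690 + 0.84 × 9586.4 + 0.12 × 5075 = 27.6 + 8052.576 + 609 = 8689.176

$8,689.18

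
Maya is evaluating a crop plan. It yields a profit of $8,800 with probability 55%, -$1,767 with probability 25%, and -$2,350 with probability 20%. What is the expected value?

EV = 0.55 × 8800 + 0.25 × (-1767) + 0.2 × (-2350) = 4840 − 441.75 − 470 = 3928.25

$3,928.25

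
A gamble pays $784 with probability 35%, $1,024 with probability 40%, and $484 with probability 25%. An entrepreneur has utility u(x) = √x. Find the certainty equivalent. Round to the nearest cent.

E[u] = 0.35·√784 + 0.4·√1024 + 0.25·√484 = 0.35·28 + 0.4·32 + 0.25·22 = 28.1
CE = (28.1)² = 789.61

$789.61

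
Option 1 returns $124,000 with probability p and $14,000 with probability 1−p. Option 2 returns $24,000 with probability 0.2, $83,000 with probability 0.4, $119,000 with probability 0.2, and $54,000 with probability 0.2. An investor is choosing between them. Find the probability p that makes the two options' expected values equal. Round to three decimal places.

p = 0.533

EV(Option 2) = 0.2 × 24000 + 0.4 × 83000 + 0.2 × 119000 + 0.2 × 54000 = 4800 + 33200 + 23800 + 10800 = 72600
p·124000 + (1−p)·14000 = 72600
110000p + 14000 = 72600
p = (72600 − 14000) / 110000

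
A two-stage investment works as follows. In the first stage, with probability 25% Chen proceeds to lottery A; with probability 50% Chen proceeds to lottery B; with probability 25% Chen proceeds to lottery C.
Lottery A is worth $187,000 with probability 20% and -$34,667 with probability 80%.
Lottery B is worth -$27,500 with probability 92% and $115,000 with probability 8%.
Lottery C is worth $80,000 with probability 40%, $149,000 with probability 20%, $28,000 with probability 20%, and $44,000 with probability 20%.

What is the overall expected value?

EV(A) = 0.2 × 187000 + 0.8 × (-34667) = 37400 − 27733.6 = 9666.4
EV(B) = 0.92 × (-27500) + 0.08 × 115000 = -25300 + 9200 = -16100
EV(C) = 0.4 × 80000 + 0.2 × 149000 + 0.2 × 28000 + 0.2 × 44000 = 32000 + 29800 + 5600 + 8800 = 76200
Overall = 0.25 × 9666.4 + 0.5 × (-16100) + 0.25 × 76200 = 2416.6 − 8050 + 19050 = 13416.6

$13,416.60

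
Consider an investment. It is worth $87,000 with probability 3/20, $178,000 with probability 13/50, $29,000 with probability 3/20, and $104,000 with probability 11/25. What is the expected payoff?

EV = 3/20 × 87000 + 13/50 × 178000 + 3/20 × 29000 + 11/25 × 104000 = 13050 + 46280 + 4350 + 45760 = 109440

$109,440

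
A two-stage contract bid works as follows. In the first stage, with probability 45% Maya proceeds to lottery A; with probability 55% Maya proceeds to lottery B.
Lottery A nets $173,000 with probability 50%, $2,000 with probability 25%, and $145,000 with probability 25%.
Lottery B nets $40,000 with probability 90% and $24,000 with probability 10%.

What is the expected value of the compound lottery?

EV(A) = 0.5 × 173000 + 0.25 × 2000 + 0.25 × 145000 = 86500 + 500 + 36250 = 123250
EV(B) = 0.9 × 40000 + 0.1 × 24000 = 36000 + 2400 = 38400
Overall = 0.45 × 123250 + 0.55 × 38400 = 55462.5 + 21120 = 76582.5

$76,582.50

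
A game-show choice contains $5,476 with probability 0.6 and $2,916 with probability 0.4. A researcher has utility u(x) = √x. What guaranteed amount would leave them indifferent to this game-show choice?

$4,356

E[u] = 0.6·√5476 + 0.4·√2916 = 0.6·74 + 0.4·54 = 66
CE = (66)² = 4356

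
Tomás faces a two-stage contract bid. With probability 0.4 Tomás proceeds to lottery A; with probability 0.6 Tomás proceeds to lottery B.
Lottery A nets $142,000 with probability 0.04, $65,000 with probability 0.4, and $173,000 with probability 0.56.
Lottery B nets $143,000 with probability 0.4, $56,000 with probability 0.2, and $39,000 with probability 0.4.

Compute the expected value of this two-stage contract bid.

EV(A) = 0.04 × 142000 + 0.4 × 65000 + 0.56 × 173000 = 5680 + 26000 + 96880 = 128560
EV(B) = 0.4 × 143000 + 0.2 × 56000 + 0.4 × 39000 = 57200 + 11200 + 15600 = 84000
Overall = 0.4 × 128560 + 0.6 × 84000 = 51424 + 50400 = 101824

$101,824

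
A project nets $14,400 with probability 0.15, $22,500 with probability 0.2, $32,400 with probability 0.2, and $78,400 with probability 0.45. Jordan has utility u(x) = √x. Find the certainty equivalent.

$44,100

E[u] = 0.15·√14400 + 0.2·√22500 + 0.2·√32400 + 0.45·√78400 = 0.15·120 + 0.2·150 + 0.2·180 + 0.45·280 = 210
CE = (210)² = 44100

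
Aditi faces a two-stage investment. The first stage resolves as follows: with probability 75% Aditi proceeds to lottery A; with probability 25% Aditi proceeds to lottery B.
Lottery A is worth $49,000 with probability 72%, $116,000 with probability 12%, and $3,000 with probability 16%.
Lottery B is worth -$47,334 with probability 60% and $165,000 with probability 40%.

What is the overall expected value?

EV(A) = 0.72 × 49000 + 0.12 × 116000 + 0.16 × 3000 = 35280 + 13920 + 480 = 49680
EV(B) = 0.6 × (-47334) + 0.4 × 165000 = -28400.4 + 66000 = 37599.6
Overall = 0.75 × 49680 + 0.25 × 37599.6 = 37260 + 9399.9 = 46659.9

$46,659.90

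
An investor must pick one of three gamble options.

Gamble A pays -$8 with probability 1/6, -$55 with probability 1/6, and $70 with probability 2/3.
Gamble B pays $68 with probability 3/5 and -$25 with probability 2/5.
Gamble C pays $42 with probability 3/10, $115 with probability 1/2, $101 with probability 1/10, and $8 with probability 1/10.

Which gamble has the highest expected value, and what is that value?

Gamble C ($81)

Gamble A = 1/6 × (-8) + 1/6 × (-55) + 2/3 × 70 = -1.3333 − 9.1667 + 46.6667 = 36.1667
Gamble B = 3/5 × 68 + 2/5 × (-25) = 40.8 − 10 = 30.8
Gamble C = 3/10 × 42 + 1/2 × 115 + 1/10 × 101 + 1/10 × 8 = 12.6 + 57.5 + 10.1 + 0.8 = 81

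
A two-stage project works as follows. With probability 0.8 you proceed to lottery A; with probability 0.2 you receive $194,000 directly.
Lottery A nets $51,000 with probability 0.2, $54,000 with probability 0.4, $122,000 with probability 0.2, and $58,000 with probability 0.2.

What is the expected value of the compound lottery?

$93,040

EV(A) = 0.2 × 51000 + 0.4 × 54000 + 0.2 × 122000 + 0.2 × 58000 = 10200 + 21600 + 24400 + 11600 = 67800
Branch B: 194000 (certain)
Overall = 0.8 × 67800 + 0.2 × 194000 = 54240 + 38800 = 93040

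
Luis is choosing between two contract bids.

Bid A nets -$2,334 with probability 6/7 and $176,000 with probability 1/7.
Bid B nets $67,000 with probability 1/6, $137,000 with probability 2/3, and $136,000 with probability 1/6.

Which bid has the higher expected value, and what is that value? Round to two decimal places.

Bid A = 6/7 × (-2334) + 1/7 × 176000 = -2000.5714 + 25142.8571 = 23142.2857
Bid B = 1/6 × 67000 + 2/3 × 137000 + 1/6 × 136000 = 11166.6667 + 91333.3333 + 22666.6667 = 125166.6667

Bid B ($125,166.67)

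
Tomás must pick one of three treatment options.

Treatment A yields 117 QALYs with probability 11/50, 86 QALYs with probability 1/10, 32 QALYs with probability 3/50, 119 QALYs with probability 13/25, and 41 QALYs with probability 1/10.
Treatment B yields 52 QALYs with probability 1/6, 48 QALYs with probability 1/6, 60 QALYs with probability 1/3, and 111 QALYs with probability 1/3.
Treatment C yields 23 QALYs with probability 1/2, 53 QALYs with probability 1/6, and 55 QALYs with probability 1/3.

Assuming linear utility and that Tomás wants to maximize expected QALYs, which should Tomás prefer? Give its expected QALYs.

Treatment A = 11/50 × 117 + 1/10 × 86 + 3/50 × 32 + 13/25 × 119 + 1/10 × 41 = 25.74 + 8.6 + 1.92 + 61.88 + 4.1 = 102.24
Treatment B = 1/6 × 52 + 1/6 × 48 + 1/3 × 60 + 1/3 × 111 = 8.6667 + 8 + 20 + 37 = 73.6667
Treatment C = 1/2 × 23 + 1/6 × 53 + 1/3 × 55 = 11.5 + 8.8333 + 18.3333 = 38.6667

Treatment A (102.24 QALYs)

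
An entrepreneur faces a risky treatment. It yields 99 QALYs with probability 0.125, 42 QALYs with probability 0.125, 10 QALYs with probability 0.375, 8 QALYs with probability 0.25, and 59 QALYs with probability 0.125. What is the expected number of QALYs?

30.75 QALYs

EV = 0.125 × 99 + 0.125 × 42 + 0.375 × 10 + 0.25 × 8 + 0.125 × 59 = 12.375 + 5.25 + 3.75 + 2 + 7.375 = 30.75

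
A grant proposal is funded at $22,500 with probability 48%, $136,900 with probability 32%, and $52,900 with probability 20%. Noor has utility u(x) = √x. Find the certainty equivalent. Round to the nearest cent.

E[u] = 0.48·√22500 + 0.32·√136900 + 0.2·√52900 = 0.48·150 + 0.32·370 + 0.2·230 = 236.4
CE = (236.4)² = 55884.96

$55,884.96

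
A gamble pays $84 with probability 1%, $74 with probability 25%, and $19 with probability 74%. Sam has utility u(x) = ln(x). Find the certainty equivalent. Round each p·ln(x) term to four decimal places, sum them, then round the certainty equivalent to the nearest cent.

$27.09

E[u] = 0.01·ln(84) + 0.25·ln(74) + 0.74·ln(19) = 0.0443 + 1.0760 + 2.1789 = 3.2992
CE = e^3.2992 ≈ 27.09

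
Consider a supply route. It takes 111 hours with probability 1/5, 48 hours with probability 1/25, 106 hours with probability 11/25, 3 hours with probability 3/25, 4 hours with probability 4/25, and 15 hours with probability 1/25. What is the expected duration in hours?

72.36 hours

EV = 1/5 × 111 + 1/25 × 48 + 11/25 × 106 + 3/25 × 3 + 4/25 × 4 + 1/25 × 15 = 22.2 + 1.92 + 46.64 + 0.36 + 0.64 + 0.6 = 72.36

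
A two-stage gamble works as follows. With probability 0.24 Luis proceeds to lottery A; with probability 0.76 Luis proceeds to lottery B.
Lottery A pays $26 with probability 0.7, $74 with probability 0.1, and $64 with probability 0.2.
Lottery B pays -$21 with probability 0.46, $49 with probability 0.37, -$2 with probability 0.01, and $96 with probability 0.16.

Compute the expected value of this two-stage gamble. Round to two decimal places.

$27.31

EV(A) = 0.7 × 26 + 0.1 × 74 + 0.2 × 64 = 18.2 + 7.4 + 12.8 = 38.4
EV(B) = 0.46 × (-21) + 0.37 × 49 + 0.01 × (-2) + 0.16 × 96 = -9.66 + 18.13 − 0.02 + 15.36 = 23.81
Overall = 0.24 × 38.4 + 0.76 × 23.81 = 9.216 + 18.0956 = 27.3116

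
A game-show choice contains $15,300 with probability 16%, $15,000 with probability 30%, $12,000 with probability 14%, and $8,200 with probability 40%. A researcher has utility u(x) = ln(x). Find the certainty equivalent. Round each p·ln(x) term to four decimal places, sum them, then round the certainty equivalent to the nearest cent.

$11,455.21

E[u] = 0.16·ln(15300) + 0.3·ln(15000) + 0.14·ln(12000) + 0.4·ln(8200) = 1.5417 + 2.8847 + 1.3150 + 3.6048 = 9.3462
CE = e^9.3462 ≈ 11455.21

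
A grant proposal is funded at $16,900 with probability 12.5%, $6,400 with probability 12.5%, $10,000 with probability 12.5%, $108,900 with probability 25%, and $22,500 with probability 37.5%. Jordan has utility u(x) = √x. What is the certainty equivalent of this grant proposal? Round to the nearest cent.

$31,506.25

E[u] = 0.125·√16900 + 0.125·√6400 + 0.125·√10000 + 0.25·√108900 + 0.375·√22500 = 0.125·130 + 0.125·80 + 0.125·100 + 0.25·330 + 0.375·150 = 177.5
CE = (177.5)² = 31506.25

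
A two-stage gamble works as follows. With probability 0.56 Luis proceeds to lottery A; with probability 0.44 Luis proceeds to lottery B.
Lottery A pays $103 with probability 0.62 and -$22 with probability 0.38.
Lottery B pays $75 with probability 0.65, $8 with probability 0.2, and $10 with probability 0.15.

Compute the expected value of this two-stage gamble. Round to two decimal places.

EV(A) = 0.62 × 103 + 0.38 × (-22) = 63.86 − 8.36 = 55.5
EV(B) = 0.65 × 75 + 0.2 × 8 + 0.15 × 10 = 48.75 + 1.6 + 1.5 = 51.85
Overall = 0.56 × 55.5 + 0.44 × 51.85 = 31.08 + 22.814 = 53.894

$53.89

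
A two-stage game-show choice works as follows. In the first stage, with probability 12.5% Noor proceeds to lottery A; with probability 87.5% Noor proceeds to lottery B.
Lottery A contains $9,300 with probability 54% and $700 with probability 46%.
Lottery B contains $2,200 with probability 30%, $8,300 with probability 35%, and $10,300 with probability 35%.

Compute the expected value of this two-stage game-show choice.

$6,941.75

EV(A) = 0.54 × 9300 + 0.46 × 700 = 5022 + 322 = 5344
EV(B) = 0.3 × 2200 + 0.35 × 8300 + 0.35 × 10300 = 660 + 2905 + 3605 = 7170
Overall = 0.125 × 5344 + 0.875 × 7170 = 668 + 6273.75 = 6941.75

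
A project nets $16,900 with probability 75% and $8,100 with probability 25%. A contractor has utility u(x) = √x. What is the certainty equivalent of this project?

$14,400

E[u] = 0.75·√16900 + 0.25·√8100 = 0.75·130 + 0.25·90 = 120
CE = (120)² = 14400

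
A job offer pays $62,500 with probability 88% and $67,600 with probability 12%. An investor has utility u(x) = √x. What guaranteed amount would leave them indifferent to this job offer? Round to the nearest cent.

$63,101.44

E[u] = 0.88·√62500 + 0.12·√67600 = 0.88·250 + 0.12·260 = 251.2
CE = (251.2)² = 63101.44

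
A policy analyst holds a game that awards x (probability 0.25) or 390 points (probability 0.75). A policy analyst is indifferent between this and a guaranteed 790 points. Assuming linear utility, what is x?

x = 1,990 points

0.25·x + 0.75·390 = 790
0.25·x = 790 − 292.5 = 497.5
x = 497.5 / 0.25 = 1990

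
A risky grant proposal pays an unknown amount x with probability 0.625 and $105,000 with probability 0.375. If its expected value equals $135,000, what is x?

x = $153,000

0.625·x + 0.375·105000 = 135000
0.625·x = 135000 − 39375 = 95625
x = 95625 / 0.625 = 153000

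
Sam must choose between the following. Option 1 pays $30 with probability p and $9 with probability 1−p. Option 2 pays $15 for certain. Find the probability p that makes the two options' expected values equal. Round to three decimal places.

p = 0.286

p·30 + (1−p)·9 = 15
21p + 9 = 15
p = (15 − 9) / 21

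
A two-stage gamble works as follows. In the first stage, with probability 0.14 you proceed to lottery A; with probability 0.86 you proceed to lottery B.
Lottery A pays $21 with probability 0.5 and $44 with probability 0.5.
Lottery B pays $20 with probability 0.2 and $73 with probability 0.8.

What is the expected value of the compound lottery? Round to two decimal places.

$58.21

EV(A) = 0.5 × 21 + 0.5 × 44 = 10.5 + 22 = 32.5
EV(B) = 0.2 × 20 + 0.8 × 73 = 4 + 58.4 = 62.4
Overall = 0.14 × 32.5 + 0.86 × 62.4 = 4.55 + 53.664 = 58.214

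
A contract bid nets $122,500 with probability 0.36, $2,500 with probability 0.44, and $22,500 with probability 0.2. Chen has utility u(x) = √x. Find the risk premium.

$18,016

E[u] = 0.36·√122500 + 0.44·√2500 + 0.2·√22500 = 0.36·350 + 0.44·50 + 0.2·150 = 178
CE = (178)² = 31684
Risk premium = EV − CE = 49700 − 31684 = 18016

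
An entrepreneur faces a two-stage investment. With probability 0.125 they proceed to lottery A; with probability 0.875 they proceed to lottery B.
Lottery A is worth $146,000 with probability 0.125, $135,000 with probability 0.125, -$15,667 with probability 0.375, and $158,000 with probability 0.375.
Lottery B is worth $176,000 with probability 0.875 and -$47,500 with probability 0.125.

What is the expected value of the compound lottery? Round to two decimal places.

EV(A) = 0.125 × 146000 + 0.125 × 135000 + 0.375 × (-15667) + 0.375 × 158000 = 18250 + 16875 − 5875.125 + 59250 = 88499.875
EV(B) = 0.875 × 176000 + 0.125 × (-47500) = 154000 − 5937.5 = 148062.5
Overall = 0.125 × 88499.875 + 0.875 × 148062.5 = 11062.484375 + 129554.6875 = 140617.171875

$140,617.17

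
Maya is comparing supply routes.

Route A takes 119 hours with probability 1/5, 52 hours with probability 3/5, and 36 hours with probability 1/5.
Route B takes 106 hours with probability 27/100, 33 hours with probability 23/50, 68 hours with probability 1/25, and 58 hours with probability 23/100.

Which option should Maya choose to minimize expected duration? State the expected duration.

Route A = 1/5 × 119 + 3/5 × 52 + 1/5 × 36 = 23.8 + 31.2 + 7.2 = 62.2
Route B = 27/100 × 106 + 23/50 × 33 + 1/25 × 68 + 23/100 × 58 = 28.62 + 15.18 + 2.72 + 13.34 = 59.86

Route B (59.86 hours)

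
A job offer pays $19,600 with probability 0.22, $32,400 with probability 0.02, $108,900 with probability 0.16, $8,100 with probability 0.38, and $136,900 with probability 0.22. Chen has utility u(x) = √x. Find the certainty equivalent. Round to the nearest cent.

$41,127.84

E[u] = 0.22·√19600 + 0.02·√32400 + 0.16·√108900 + 0.38·√8100 + 0.22·√136900 = 0.22·140 + 0.02·180 + 0.16·330 + 0.38·90 + 0.22·370 = 202.8
CE = (202.8)² = 41127.84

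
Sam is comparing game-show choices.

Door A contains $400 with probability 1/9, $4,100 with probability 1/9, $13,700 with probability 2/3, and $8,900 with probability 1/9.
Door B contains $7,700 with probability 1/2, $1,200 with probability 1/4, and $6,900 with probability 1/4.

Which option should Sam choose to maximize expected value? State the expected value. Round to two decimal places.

Door A ($10,622.22)

Door A = 1/9 × 400 + 1/9 × 4100 + 2/3 × 13700 + 1/9 × 8900 = 44.4444 + 455.5556 + 9133.3333 + 988.8889 = 10622.2222
Door B = 1/2 × 7700 + 1/4 × 1200 + 1/4 × 6900 = 3850 + 300 + 1725 = 5875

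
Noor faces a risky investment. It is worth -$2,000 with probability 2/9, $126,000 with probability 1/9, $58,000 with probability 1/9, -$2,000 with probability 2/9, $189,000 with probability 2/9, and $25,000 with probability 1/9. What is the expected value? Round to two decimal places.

$64,333.33

EV = 2/9 × (-2000) + 1/9 × 126000 + 1/9 × 58000 + 2/9 × (-2000) + 2/9 × 189000 + 1/9 × 25000 = -444.4444 + 14000 + 6444.4444 − 444.4444 + 42000 + 2777.7778 = 64333.3333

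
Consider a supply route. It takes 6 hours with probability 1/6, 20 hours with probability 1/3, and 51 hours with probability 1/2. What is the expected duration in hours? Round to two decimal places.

EV = 1/6 × 6 + 1/3 × 20 + 1/2 × 51 = 1 + 6.6667 + 25.5 = 33.1667

33.17 hours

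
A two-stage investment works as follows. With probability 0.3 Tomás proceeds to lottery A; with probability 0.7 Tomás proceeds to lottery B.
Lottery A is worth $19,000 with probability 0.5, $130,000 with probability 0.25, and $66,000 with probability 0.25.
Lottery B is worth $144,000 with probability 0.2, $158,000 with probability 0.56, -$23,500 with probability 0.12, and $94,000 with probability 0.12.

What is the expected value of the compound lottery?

$105,568

EV(A) = 0.5 × 19000 + 0.25 × 130000 + 0.25 × 66000 = 9500 + 32500 + 16500 = 58500
EV(B) = 0.2 × 144000 + 0.56 × 158000 + 0.12 × (-23500) + 0.12 × 94000 = 28800 + 88480 − 2820 + 11280 = 125740
Overall = 0.3 × 58500 + 0.7 × 125740 = 17550 + 88018 = 105568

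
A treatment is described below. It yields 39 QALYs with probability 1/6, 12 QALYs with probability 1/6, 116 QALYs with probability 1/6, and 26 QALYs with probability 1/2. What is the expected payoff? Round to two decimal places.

EV = 1/6 × 39 + 1/6 × 12 + 1/6 × 116 + 1/2 × 26 = 6.5 + 2 + 19.3333 + 13 = 40.8333

40.83 QALYs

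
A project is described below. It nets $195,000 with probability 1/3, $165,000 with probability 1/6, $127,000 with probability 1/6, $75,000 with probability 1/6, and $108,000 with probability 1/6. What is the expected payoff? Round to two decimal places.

$144,166.67

EV = 1/3 × 195000 + 1/6 × 165000 + 1/6 × 127000 + 1/6 × 75000 + 1/6 × 108000 = 65000 + 27500 + 21166.6667 + 12500 + 18000 = 144166.6667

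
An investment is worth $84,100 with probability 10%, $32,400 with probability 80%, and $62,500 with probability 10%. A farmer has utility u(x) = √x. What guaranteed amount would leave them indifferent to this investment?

$39,204

E[u] = 0.1·√84100 + 0.8·√32400 + 0.1·√62500 = 0.1·290 + 0.8·180 + 0.1·250 = 198
CE = (198)² = 39204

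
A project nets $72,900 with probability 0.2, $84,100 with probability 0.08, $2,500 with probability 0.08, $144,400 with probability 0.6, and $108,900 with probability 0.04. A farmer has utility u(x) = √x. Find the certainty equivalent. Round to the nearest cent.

E[u] = 0.2·√72900 + 0.08·√84100 + 0.08·√2500 + 0.6·√144400 + 0.04·√108900 = 0.2·270 + 0.08·290 + 0.08·50 + 0.6·380 + 0.04·330 = 322.4
CE = (322.4)² = 103941.76

$103,941.76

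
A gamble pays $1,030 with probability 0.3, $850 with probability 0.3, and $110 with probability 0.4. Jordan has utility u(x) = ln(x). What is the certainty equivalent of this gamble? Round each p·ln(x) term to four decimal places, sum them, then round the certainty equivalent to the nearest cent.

E[u] = 0.3·ln(1030) + 0.3·ln(850) + 0.4·ln(110) = 2.0812 + 2.0236 + 1.8802 = 5.9850
CE = e^5.9850 ≈ 397.42

$397.42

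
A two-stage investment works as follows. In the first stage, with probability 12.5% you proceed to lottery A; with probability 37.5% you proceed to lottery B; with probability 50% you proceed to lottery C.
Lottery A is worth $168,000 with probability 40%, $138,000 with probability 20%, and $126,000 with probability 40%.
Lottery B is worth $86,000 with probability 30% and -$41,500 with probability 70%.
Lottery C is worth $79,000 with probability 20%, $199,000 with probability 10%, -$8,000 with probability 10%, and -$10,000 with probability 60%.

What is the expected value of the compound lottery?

EV(A) = 0.4 × 168000 + 0.2 × 138000 + 0.4 × 126000 = 67200 + 27600 + 50400 = 145200
EV(B) = 0.3 × 86000 + 0.7 × (-41500) = 25800 − 29050 = -3250
EV(C) = 0.2 × 79000 + 0.1 × 199000 + 0.1 × (-8000) + 0.6 × (-10000) = 15800 + 19900 − 800 − 6000 = 28900
Overall = 0.125 × 145200 + 0.375 × (-3250) + 0.5 × 28900 = 18150 − 1218.75 + 14450 = 31381.25

$31,381.25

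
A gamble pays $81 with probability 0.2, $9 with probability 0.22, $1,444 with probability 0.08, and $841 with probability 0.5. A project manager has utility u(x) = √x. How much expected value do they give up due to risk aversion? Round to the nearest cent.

$154.20

E[u] = 0.2·√81 + 0.22·√9 + 0.08·√1444 + 0.5·√841 = 0.2·9 + 0.22·3 + 0.08·38 + 0.5·29 = 20
CE = (20)² = 400
Risk premium = EV − CE = 554.2 − 400 = 154.2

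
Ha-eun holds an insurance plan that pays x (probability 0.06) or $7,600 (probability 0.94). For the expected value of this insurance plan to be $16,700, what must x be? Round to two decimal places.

0.06·x + 0.94·7600 = 16700
0.06·x = 16700 − 7144 = 9556
x = 9556 / 0.06 = 159266.6667

x = $159,266.67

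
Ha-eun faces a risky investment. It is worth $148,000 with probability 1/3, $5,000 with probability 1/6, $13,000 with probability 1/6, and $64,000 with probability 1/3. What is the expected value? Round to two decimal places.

$73,666.67

EV = 1/3 × 148000 + 1/6 × 5000 + 1/6 × 13000 + 1/3 × 64000 = 49333.3333 + 833.3333 + 2166.6667 + 21333.3333 = 73666.6667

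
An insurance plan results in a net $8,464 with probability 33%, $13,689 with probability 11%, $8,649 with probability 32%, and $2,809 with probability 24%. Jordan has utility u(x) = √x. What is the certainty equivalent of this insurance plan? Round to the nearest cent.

$7,346.20

E[u] = 0.33·√8464 + 0.11·√13689 + 0.32·√8649 + 0.24·√2809 = 0.33·92 + 0.11·117 + 0.32·93 + 0.24·53 = 85.71
CE = (85.71)² = 7346.2041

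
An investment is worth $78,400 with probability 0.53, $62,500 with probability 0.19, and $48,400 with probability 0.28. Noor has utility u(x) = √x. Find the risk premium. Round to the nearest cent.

$672.75

E[u] = 0.53·√78400 + 0.19·√62500 + 0.28·√48400 = 0.53·280 + 0.19·250 + 0.28·220 = 257.5
CE = (257.5)² = 66306.25
Risk premium = EV − CE = 66979 − 66306.25 = 672.75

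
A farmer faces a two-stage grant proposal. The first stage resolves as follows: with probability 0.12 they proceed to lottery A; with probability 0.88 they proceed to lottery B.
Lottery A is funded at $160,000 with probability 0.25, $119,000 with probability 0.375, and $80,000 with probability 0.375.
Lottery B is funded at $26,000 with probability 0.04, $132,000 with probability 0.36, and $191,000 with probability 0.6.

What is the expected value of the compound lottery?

$157,335.80

EV(A) = 0.25 × 160000 + 0.375 × 119000 + 0.375 × 80000 = 40000 + 44625 + 30000 = 114625
EV(B) = 0.04 × 26000 + 0.36 × 132000 + 0.6 × 191000 = 1040 + 47520 + 114600 = 163160
Overall = 0.12 × 114625 + 0.88 × 163160 = 13755 + 143580.8 = 157335.8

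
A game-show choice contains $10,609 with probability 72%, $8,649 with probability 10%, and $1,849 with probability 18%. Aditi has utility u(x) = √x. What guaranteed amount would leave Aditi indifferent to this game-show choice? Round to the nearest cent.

$8,317.44

E[u] = 0.72·√10609 + 0.1·√8649 + 0.18·√1849 = 0.72·103 + 0.1·93 + 0.18·43 = 91.2
CE = (91.2)² = 8317.44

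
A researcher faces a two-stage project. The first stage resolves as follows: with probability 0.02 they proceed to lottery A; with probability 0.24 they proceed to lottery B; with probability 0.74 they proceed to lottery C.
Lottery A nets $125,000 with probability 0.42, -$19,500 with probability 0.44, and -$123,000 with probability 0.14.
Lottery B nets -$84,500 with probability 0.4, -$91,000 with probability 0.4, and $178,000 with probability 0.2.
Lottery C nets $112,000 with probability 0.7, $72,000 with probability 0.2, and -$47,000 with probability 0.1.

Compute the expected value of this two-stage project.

$57,424

EV(A) = 0.42 × 125000 + 0.44 × (-19500) + 0.14 × (-123000) = 52500 − 8580 − 17220 = 26700
EV(B) = 0.4 × (-84500) + 0.4 × (-91000) + 0.2 × 178000 = -33800 − 36400 + 35600 = -34600
EV(C) = 0.7 × 112000 + 0.2 × 72000 + 0.1 × (-47000) = 78400 + 14400 − 4700 = 88100
Overall = 0.02 × 26700 + 0.24 × (-34600) + 0.74 × 88100 = 534 − 8304 + 65194 = 57424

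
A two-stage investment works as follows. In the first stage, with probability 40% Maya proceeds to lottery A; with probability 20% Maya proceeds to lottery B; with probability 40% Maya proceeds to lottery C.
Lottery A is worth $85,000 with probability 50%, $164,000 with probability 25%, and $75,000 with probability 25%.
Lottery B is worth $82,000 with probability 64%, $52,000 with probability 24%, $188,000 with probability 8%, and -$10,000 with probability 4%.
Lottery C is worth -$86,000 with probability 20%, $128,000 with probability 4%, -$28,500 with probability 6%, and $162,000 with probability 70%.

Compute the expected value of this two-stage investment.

EV(A) = 0.5 × 85000 + 0.25 × 164000 + 0.25 × 75000 = 42500 + 41000 + 18750 = 102250
EV(B) = 0.64 × 82000 + 0.24 × 52000 + 0.08 × 188000 + 0.04 × (-10000) = 52480 + 12480 + 15040 − 400 = 79600
EV(C) = 0.2 × (-86000) + 0.04 × 128000 + 0.06 × (-28500) + 0.7 × 162000 = -17200 + 5120 − 1710 + 113400 = 99610
Overall = 0.4 × 102250 + 0.2 × 79600 + 0.4 × 99610 = 40900 + 15920 + 39844 = 96664

$96,664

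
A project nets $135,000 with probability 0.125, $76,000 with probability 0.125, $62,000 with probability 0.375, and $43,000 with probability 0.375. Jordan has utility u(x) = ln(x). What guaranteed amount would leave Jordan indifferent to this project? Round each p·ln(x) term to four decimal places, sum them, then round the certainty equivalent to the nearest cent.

$61,108.12

E[u] = 0.125·ln(135000) + 0.125·ln(76000) + 0.375·ln(62000) + 0.375·ln(43000) = 1.4766 + 1.4048 + 4.1381 + 4.0009 = 11.0204
CE = e^11.0204 ≈ 61108.12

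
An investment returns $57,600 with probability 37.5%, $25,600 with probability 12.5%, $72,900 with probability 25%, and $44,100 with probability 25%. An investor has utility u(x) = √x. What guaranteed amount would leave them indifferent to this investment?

E[u] = 0.375·√57600 + 0.125·√25600 + 0.25·√72900 + 0.25·√44100 = 0.375·240 + 0.125·160 + 0.25·270 + 0.25·210 = 230
CE = (230)² = 52900

$52,900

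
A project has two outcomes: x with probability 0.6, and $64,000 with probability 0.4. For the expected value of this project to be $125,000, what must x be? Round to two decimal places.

0.6·x + 0.4·64000 = 125000
0.6·x = 125000 − 25600 = 99400
x = 99400 / 0.6 = 165666.6667

x = $165,666.67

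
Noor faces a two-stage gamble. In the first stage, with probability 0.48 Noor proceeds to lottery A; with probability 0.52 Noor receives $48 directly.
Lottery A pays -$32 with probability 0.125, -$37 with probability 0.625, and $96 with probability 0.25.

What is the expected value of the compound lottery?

$23.46

EV(A) = 0.125 × (-32) + 0.625 × (-37) + 0.25 × 96 = -4 − 23.125 + 24 = -3.125
Branch B: 48 (certain)
Overall = 0.48 × (-3.125) + 0.52 × 48 = -1.5 + 24.96 = 23.46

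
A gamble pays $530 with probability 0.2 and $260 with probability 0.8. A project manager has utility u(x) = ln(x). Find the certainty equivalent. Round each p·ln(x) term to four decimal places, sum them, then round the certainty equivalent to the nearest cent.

$299.80

E[u] = 0.2·ln(530) + 0.8·ln(260) = 1.2546 + 4.4485 = 5.7031
CE = e^5.7031 ≈ 299.80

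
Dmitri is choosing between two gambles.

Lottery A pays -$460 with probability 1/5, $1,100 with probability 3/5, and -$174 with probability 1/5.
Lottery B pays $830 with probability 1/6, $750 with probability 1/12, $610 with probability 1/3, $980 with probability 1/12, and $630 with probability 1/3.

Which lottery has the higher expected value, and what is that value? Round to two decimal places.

Lottery B ($695.83)

Lottery A = 1/5 × (-460) + 3/5 × 1100 + 1/5 × (-174) = -92 + 660 − 34.8 = 533.2
Lottery B = 1/6 × 830 + 1/12 × 750 + 1/3 × 610 + 1/12 × 980 + 1/3 × 630 = 138.3333 + 62.5 + 203.3333 + 81.6667 + 210 = 695.8333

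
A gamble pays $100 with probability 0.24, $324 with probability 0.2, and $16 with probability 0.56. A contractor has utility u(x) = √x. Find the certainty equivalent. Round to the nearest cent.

E[u] = 0.24·√100 + 0.2·√324 + 0.56·√16 = 0.24·10 + 0.2·18 + 0.56·4 = 8.24
CE = (8.24)² = 67.8976

$67.90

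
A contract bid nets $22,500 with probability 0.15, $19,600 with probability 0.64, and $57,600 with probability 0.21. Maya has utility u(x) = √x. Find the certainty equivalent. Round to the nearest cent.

E[u] = 0.15·√22500 + 0.64·√19600 + 0.21·√57600 = 0.15·150 + 0.64·140 + 0.21·240 = 162.5
CE = (162.5)² = 26406.25

$26,406.25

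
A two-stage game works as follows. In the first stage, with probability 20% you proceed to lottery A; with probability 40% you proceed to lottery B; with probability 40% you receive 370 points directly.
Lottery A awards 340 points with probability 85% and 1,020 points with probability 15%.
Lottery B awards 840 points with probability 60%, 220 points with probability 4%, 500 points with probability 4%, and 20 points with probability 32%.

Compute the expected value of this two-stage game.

452.08 points

EV(A) = 0.85 × 340 + 0.15 × 1020 = 289 + 153 = 442
EV(B) = 0.6 × 840 + 0.04 × 220 + 0.04 × 500 + 0.32 × 20 = 504 + 8.8 + 20 + 6.4 = 539.2
Branch C: 370 (certain)
Overall = 0.2 × 442 + 0.4 × 539.2 + 0.4 × 370 = 88.4 + 215.68 + 148 = 452.08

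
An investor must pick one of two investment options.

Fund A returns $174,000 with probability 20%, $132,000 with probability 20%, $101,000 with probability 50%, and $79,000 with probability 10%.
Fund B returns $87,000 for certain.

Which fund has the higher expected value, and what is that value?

Fund A = 0.2 × 174000 + 0.2 × 132000 + 0.5 × 101000 + 0.1 × 79000 = 34800 + 26400 + 50500 + 7900 = 119600
Fund B: 87000 (certain)

Fund A ($119,600)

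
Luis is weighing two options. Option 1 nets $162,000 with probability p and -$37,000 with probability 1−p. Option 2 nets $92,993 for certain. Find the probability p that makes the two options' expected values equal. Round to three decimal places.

p·162000 + (1−p)·(-37000) = 92993
199000p − 37000 = 92993
p = (92993 + 37000) / 199000

p = 0.653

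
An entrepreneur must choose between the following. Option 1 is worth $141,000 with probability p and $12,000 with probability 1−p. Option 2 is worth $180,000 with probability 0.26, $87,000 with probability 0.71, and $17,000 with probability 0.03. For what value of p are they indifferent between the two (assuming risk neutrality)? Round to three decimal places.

EV(Option 2) = 0.26 × 180000 + 0.71 × 87000 + 0.03 × 17000 = 46800 + 61770 + 510 = 109080
p·141000 + (1−p)·12000 = 109080
129000p + 12000 = 109080
p = (109080 − 12000) / 129000

p = 0.753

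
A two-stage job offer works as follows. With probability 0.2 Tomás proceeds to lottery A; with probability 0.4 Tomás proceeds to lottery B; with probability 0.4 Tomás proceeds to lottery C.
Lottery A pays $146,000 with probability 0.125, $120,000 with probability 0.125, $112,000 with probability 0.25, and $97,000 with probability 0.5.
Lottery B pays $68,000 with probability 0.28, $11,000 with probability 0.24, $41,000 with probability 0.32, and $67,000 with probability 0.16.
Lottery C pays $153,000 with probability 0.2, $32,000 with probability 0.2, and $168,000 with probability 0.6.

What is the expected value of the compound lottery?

$95,278

EV(A) = 0.125 × 146000 + 0.125 × 120000 + 0.25 × 112000 + 0.5 × 97000 = 18250 + 15000 + 28000 + 48500 = 109750
EV(B) = 0.28 × 68000 + 0.24 × 11000 + 0.32 × 41000 + 0.16 × 67000 = 19040 + 2640 + 13120 + 10720 = 45520
EV(C) = 0.2 × 153000 + 0.2 × 32000 + 0.6 × 168000 = 30600 + 6400 + 100800 = 137800
Overall = 0.2 × 109750 + 0.4 × 45520 + 0.4 × 137800 = 21950 + 18208 + 55120 = 95278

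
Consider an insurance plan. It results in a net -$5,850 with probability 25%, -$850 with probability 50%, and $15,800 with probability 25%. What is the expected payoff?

EV = 0.25 × (-5850) + 0.5 × (-850) + 0.25 × 15800 = -1462.5 − 425 + 3950 = 2062.5

$2,062.50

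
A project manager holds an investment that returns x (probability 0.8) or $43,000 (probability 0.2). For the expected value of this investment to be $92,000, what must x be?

x = $104,250

0.8·x + 0.2·43000 = 92000
0.8·x = 92000 − 8600 = 83400
x = 83400 / 0.8 = 104250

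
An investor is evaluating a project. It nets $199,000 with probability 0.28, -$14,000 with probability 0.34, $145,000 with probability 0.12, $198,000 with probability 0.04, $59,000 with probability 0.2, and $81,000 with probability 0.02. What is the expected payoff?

EV = 0.28 × 199000 + 0.34 × (-14000) + 0.12 × 145000 + 0.04 × 198000 + 0.2 × 59000 + 0.02 × 81000 = 55720 − 4760 + 17400 + 7920 + 11800 + 1620 = 89700

$89,700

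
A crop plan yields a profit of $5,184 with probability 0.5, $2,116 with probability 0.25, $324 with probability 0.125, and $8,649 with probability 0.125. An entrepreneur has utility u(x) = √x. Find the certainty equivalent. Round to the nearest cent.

E[u] = 0.5·√5184 + 0.25·√2116 + 0.125·√324 + 0.125·√8649 = 0.5·72 + 0.25·46 + 0.125·18 + 0.125·93 = 61.375
CE = (61.375)² = 3766.890625

$3,766.89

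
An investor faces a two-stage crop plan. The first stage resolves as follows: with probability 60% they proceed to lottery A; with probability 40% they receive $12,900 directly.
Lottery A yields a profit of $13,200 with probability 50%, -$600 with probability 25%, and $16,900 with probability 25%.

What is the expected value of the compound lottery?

EV(A) = 0.5 × 13200 + 0.25 × (-600) + 0.25 × 16900 = 6600 − 150 + 4225 = 10675
Branch B: 12900 (certain)
Overall = 0.6 × 10675 + 0.4 × 12900 = 6405 + 5160 = 11565

$11,565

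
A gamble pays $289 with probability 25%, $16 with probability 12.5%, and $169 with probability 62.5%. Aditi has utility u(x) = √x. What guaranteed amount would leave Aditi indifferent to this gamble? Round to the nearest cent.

E[u] = 0.25·√289 + 0.125·√16 + 0.625·√169 = 0.25·17 + 0.125·4 + 0.625·13 = 12.875
CE = (12.875)² = 165.765625

$165.77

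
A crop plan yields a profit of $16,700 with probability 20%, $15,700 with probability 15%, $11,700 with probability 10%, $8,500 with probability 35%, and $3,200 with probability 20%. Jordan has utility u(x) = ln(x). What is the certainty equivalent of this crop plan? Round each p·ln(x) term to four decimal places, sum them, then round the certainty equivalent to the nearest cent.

$9,057.97

E[u] = 0.2·ln(16700) + 0.15·ln(15700) + 0.1·ln(11700) + 0.35·ln(8500) + 0.2·ln(3200) = 1.9446 + 1.4492 + 0.9367 + 3.1667 + 1.6142 = 9.1114
CE = e^9.1114 ≈ 9057.97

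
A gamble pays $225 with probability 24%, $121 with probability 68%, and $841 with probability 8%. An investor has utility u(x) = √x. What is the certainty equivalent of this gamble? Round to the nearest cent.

E[u] = 0.24·√225 + 0.68·√121 + 0.08·√841 = 0.24·15 + 0.68·11 + 0.08·29 = 13.4
CE = (13.4)² = 179.56

$179.56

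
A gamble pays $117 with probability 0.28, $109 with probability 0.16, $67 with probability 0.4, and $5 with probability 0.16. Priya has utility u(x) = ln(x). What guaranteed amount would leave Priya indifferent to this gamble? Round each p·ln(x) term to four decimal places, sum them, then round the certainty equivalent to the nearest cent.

E[u] = 0.28·ln(117) + 0.16·ln(109) + 0.4·ln(67) + 0.16·ln(5) = 1.3334 + 0.7506 + 1.6819 + 0.2575 = 4.0234
CE = e^4.0234 ≈ 55.89

$55.89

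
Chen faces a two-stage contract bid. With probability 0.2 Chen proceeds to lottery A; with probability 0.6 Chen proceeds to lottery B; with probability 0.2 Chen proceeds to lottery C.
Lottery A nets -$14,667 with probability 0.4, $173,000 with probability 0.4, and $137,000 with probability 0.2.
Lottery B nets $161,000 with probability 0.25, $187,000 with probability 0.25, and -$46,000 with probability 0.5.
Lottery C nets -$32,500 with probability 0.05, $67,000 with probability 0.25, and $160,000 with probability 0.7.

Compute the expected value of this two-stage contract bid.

EV(A) = 0.4 × (-14667) + 0.4 × 173000 + 0.2 × 137000 = -5866.8 + 69200 + 27400 = 90733.2
EV(B) = 0.25 × 161000 + 0.25 × 187000 + 0.5 × (-46000) = 40250 + 46750 − 23000 = 64000
EV(C) = 0.05 × (-32500) + 0.25 × 67000 + 0.7 × 160000 = -1625 + 16750 + 112000 = 127125
Overall = 0.2 × 90733.2 + 0.6 × 64000 + 0.2 × 127125 = 18146.64 + 38400 + 25425 = 81971.64

$81,971.64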